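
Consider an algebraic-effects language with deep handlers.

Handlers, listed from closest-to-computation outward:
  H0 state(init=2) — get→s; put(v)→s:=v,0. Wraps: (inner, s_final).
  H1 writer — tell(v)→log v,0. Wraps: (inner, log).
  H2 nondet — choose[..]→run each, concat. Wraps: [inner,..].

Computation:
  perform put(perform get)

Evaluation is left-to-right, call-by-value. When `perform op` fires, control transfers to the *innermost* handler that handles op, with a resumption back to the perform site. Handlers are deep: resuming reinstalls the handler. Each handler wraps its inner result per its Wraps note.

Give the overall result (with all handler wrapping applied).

Answer: [((0, 2), ())]

Step-by-step:
get @ H0 ⇒ 2
put(2) @ H0 ⇒ s:=2
H0 returns (0, 2)
H1 returns ((0, 2), ())
H2 returns [((0, 2), ())]
= [((0, 2), ())]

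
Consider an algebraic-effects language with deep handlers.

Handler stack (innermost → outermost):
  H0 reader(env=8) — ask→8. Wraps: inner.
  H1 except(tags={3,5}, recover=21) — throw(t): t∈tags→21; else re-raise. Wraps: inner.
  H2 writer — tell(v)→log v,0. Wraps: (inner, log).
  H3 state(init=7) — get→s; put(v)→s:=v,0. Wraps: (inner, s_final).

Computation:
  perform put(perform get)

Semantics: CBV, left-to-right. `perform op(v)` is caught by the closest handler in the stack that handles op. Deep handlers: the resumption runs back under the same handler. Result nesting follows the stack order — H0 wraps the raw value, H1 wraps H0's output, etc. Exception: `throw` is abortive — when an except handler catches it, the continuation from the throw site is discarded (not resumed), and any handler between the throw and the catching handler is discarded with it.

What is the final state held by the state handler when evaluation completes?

Answer: 7

Evaluation trace:
get @ H3 ⇒ 7
put(7) @ H3 ⇒ s:=7
H0 returns 0
H1 returns 0
H2 returns (0, ())
H3 returns ((0, ()), 7)
= ((0, ()), 7)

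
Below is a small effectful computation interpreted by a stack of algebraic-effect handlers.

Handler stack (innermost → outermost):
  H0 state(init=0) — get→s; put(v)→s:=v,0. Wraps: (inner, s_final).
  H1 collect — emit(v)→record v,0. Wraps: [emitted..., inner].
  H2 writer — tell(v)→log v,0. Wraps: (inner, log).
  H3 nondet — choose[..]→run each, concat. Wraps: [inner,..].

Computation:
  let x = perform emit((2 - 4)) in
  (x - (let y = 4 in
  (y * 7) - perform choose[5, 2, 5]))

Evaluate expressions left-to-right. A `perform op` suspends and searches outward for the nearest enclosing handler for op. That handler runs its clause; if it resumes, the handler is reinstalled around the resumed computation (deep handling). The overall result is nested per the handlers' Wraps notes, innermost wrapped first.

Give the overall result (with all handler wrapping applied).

Working:
emit(-2) @ H1 ⇒ out+=-2
choose[5, 2, 5] @ H3
  branch[0] choose=5:
    H0 returns (-23, 0)
    H1 returns [-2, (-23, 0)]
    H2 returns ([-2, (-23, 0)], ())
    H3 returns [([-2, (-23, 0)], ())]
  branch[1] choose=2:
    H0 returns (-26, 0)
    H1 returns [-2, (-26, 0)]
    H2 returns ([-2, (-26, 0)], ())
    H3 returns [([-2, (-26, 0)], ())]
  branch[2] choose=5:
    H0 returns (-23, 0)
    H1 returns [-2, (-23, 0)]
    H2 returns ([-2, (-23, 0)], ())
    H3 returns [([-2, (-23, 0)], ())]
= [([-2, (-23, 0)], ()), ([-2, (-26, 0)], ()), ([-2, (-23, 0)], ())]

Answer: [([-2, (-23, 0)], ()), ([-2, (-26, 0)], ()), ([-2, (-23, 0)], ())]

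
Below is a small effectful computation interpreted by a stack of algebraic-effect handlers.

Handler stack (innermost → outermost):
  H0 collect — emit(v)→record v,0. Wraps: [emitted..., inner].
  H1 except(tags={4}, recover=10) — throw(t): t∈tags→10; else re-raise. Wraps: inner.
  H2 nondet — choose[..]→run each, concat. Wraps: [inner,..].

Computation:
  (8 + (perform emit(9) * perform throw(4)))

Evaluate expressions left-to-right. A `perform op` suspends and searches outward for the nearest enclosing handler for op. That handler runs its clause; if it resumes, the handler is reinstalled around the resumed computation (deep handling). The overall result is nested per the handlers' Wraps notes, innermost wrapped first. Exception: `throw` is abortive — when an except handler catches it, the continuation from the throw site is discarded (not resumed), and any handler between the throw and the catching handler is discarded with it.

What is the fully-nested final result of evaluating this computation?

Answer: [10]

Step-by-step:
emit(9) @ H0 ⇒ out+=9
throw(4) @ H1 caught ⇒ 10
H2 returns [10]
= [10]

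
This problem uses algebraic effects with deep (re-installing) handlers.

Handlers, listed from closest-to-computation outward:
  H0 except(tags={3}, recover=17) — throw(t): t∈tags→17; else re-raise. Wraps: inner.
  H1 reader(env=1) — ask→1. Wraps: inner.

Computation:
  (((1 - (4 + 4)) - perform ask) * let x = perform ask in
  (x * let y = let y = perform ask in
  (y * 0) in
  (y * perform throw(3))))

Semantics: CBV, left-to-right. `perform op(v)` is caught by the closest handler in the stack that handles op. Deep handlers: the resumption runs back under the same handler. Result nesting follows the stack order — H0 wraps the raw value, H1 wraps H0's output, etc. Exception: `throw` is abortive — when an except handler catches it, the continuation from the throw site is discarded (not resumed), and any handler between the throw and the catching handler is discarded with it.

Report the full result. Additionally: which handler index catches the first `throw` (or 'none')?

Evaluation trace:
ask @ H1 ⇒ 1
ask @ H1 ⇒ 1
ask @ H1 ⇒ 1
throw(3) @ H0 caught ⇒ 17
H1 returns 17
= 17

Answer: 17 ; first throw caught by: H0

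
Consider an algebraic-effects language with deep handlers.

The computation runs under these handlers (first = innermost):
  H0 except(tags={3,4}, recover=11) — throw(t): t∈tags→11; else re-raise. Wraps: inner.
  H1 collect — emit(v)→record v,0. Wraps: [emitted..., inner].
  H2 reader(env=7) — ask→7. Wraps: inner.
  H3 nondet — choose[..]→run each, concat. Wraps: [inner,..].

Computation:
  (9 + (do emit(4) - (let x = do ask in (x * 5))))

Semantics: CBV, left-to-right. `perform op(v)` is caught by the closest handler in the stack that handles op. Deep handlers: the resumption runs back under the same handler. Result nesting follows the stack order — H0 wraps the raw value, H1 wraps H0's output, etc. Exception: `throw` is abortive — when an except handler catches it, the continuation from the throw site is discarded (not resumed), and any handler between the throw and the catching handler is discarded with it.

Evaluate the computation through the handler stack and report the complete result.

Step-by-step:
emit(4) @ H1 ⇒ out+=4
ask @ H2 ⇒ 7
H0 returns -26
H1 returns [4, -26]
H2 returns [4, -26]
H3 returns [[4, -26]]
= [[4, -26]]

Answer: [[4, -26]]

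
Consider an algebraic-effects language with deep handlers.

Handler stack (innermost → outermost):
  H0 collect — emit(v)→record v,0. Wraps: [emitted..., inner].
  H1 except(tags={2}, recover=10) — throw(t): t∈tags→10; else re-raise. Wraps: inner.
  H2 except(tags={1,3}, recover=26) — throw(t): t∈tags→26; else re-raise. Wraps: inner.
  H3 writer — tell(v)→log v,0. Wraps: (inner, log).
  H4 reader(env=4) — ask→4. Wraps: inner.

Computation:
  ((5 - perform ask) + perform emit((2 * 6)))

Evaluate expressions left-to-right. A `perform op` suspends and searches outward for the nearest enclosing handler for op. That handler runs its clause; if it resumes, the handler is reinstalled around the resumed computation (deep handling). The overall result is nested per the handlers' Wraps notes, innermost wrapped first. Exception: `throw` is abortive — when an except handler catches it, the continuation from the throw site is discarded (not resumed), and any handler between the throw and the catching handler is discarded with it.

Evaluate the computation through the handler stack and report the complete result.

Step-by-step:
ask @ H4 ⇒ 4
emit(12) @ H0 ⇒ out+=12
H0 returns [12, 1]
H1 returns [12, 1]
H2 returns [12, 1]
H3 returns ([12, 1], ())
H4 returns ([12, 1], ())
= ([12, 1], ())

Answer: ([12, 1], ())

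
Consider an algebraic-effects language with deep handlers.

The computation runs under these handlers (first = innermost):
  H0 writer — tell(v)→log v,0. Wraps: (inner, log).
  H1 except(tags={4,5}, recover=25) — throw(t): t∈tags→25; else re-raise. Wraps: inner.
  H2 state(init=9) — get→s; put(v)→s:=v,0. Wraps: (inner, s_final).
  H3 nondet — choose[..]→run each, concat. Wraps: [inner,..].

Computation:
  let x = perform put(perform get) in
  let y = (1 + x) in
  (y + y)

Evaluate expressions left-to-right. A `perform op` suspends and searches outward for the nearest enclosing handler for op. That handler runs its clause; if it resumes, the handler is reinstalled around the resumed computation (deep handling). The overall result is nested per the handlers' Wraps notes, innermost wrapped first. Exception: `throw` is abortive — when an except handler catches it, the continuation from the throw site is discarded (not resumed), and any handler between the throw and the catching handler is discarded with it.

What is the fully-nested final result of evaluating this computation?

Answer: [((2, ()), 9)]

Step-by-step:
get @ H2 ⇒ 9
put(9) @ H2 ⇒ s:=9
H0 returns (2, ())
H1 returns (2, ())
H2 returns ((2, ()), 9)
H3 returns [((2, ()), 9)]
= [((2, ()), 9)]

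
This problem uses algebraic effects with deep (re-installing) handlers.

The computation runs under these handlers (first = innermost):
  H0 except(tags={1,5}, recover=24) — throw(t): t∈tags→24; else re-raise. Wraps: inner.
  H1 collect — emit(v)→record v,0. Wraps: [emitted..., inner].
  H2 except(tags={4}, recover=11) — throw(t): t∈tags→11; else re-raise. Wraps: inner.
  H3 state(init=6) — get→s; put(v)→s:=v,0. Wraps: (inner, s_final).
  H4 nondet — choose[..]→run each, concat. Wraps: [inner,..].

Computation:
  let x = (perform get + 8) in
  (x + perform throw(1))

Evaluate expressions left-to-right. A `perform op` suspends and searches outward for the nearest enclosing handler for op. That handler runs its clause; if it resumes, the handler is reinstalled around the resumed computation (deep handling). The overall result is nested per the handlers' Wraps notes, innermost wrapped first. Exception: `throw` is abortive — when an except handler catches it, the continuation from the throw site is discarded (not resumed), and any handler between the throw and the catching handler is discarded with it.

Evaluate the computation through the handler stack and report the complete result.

Evaluation trace:
get @ H3 ⇒ 6
throw(1) @ H0 caught ⇒ 24
H1 returns [24]
H2 returns [24]
H3 returns ([24], 6)
H4 returns [([24], 6)]
= [([24], 6)]

Answer: [([24], 6)]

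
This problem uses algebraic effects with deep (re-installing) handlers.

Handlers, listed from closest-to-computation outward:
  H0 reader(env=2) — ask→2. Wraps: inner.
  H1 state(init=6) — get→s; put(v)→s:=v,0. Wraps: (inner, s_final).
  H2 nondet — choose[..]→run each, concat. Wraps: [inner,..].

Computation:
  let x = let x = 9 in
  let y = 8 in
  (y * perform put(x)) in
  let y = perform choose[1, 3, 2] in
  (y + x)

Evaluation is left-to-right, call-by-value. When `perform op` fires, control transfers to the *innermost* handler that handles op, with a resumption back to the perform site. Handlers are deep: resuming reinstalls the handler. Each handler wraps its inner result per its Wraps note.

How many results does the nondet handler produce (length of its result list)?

Answer: 3

Evaluation trace:
put(9) @ H1 ⇒ s:=9
choose[1, 3, 2] @ H2
  branch[0] choose=1:
    H0 returns 1
    H1 returns (1, 9)
    H2 returns [(1, 9)]
  branch[1] choose=3:
    H0 returns 3
    H1 returns (3, 9)
    H2 returns [(3, 9)]
  branch[2] choose=2:
    H0 returns 2
    H1 returns (2, 9)
    H2 returns [(2, 9)]
= [(1, 9), (3, 9), (2, 9)]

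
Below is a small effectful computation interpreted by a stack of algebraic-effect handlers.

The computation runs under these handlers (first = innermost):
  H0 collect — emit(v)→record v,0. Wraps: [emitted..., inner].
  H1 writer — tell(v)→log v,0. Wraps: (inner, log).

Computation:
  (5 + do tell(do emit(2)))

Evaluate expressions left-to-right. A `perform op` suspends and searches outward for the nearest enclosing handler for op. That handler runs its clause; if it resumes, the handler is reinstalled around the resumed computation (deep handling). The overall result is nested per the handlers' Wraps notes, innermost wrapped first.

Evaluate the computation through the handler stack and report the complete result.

Evaluation trace:
emit(2) @ H0 ⇒ out+=2
tell(0) @ H1 ⇒ log+=0
H0 returns [2, 5]
H1 returns ([2, 5], (0))
= ([2, 5], (0))

Answer: ([2, 5], (0))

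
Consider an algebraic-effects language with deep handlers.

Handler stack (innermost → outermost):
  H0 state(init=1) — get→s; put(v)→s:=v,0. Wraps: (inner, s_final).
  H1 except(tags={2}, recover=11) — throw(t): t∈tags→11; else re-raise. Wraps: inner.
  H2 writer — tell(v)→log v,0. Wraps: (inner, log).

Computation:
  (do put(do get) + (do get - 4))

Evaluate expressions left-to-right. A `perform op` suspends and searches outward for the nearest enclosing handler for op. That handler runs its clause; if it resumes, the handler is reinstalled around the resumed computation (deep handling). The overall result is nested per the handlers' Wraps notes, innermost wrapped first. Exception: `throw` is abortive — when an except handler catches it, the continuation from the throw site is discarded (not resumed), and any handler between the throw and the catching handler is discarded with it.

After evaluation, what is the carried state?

Evaluation trace:
get @ H0 ⇒ 1
put(1) @ H0 ⇒ s:=1
get @ H0 ⇒ 1
H0 returns (-3, 1)
H1 returns (-3, 1)
H2 returns ((-3, 1), ())
= ((-3, 1), ())

Answer: 1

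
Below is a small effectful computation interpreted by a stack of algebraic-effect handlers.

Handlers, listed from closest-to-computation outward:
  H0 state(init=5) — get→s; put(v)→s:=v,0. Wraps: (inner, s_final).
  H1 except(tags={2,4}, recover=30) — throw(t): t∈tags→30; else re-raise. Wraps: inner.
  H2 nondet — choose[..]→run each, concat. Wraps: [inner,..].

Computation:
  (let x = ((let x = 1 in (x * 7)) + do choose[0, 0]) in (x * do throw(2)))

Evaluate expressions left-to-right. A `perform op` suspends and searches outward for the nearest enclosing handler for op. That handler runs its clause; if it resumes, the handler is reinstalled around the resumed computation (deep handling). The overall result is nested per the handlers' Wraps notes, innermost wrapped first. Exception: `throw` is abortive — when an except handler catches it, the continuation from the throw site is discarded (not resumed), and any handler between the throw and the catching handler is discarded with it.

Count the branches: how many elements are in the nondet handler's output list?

Answer: 2

Step-by-step:
choose[0, 0] @ H2
  branch[0] choose=0:
    throw(2) @ H1 caught ⇒ 30
    H2 returns [30]
  branch[1] choose=0:
    throw(2) @ H1 caught ⇒ 30
    H2 returns [30]
= [30, 30]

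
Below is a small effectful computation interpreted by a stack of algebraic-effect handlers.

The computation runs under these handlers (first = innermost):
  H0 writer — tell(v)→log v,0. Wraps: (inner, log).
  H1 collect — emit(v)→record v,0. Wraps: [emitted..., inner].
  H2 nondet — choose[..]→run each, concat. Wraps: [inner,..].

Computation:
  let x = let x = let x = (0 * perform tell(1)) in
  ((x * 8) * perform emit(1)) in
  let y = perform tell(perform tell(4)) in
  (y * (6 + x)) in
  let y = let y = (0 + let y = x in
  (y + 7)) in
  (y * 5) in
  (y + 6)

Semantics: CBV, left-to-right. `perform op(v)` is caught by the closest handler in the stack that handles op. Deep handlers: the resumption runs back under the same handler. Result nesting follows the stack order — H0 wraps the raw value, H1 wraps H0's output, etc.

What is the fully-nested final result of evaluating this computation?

Step-by-step:
tell(1) @ H0 ⇒ log+=1
emit(1) @ H1 ⇒ out+=1
tell(4) @ H0 ⇒ log+=4
tell(0) @ H0 ⇒ log+=0
H0 returns (41, (1, 4, 0))
H1 returns [1, (41, (1, 4, 0))]
H2 returns [[1, (41, (1, 4, 0))]]
= [[1, (41, (1, 4, 0))]]

Answer: [[1, (41, (1, 4, 0))]]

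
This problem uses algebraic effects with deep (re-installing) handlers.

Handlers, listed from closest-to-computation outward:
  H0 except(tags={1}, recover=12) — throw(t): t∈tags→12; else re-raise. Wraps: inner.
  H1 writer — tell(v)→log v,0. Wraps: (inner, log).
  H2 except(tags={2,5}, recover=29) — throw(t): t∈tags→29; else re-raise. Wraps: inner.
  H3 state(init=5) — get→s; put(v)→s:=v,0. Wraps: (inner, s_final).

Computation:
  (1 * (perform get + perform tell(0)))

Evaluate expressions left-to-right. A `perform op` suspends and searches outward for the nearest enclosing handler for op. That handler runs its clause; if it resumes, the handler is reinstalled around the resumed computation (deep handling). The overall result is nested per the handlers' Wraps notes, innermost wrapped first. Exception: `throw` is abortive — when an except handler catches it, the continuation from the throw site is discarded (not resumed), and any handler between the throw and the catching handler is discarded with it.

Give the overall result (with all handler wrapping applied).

Answer: ((5, (0)), 5)

Working:
get @ H3 ⇒ 5
tell(0) @ H1 ⇒ log+=0
H0 returns 5
H1 returns (5, (0))
H2 returns (5, (0))
H3 returns ((5, (0)), 5)
= ((5, (0)), 5)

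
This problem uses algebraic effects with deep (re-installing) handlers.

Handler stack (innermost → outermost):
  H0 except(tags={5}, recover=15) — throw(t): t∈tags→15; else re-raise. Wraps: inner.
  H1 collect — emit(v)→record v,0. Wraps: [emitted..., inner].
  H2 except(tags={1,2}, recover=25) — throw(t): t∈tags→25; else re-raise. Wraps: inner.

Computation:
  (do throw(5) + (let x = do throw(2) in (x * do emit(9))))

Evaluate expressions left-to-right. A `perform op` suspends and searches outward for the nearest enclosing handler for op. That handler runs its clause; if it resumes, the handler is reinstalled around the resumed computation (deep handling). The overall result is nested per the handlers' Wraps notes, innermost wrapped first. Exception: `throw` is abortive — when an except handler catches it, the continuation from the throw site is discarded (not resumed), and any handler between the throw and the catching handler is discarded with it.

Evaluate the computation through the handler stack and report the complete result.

Working:
throw(5) @ H0 caught ⇒ 15
H1 returns [15]
H2 returns [15]
= [15]

Answer: [15]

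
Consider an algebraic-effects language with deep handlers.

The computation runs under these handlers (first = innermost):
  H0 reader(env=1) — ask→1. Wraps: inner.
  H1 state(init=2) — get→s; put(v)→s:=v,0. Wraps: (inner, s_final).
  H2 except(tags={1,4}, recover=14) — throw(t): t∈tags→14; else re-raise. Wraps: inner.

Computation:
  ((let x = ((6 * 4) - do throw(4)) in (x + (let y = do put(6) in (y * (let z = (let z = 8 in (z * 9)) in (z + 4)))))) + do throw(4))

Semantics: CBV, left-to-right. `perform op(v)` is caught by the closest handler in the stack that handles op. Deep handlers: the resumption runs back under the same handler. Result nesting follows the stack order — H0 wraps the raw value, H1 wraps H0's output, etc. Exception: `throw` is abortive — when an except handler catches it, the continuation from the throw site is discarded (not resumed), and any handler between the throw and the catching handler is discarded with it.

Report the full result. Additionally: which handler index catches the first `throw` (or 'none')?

Step-by-step:
throw(4) @ H2 caught ⇒ 14
= 14

Answer: 14 ; first throw caught by: H2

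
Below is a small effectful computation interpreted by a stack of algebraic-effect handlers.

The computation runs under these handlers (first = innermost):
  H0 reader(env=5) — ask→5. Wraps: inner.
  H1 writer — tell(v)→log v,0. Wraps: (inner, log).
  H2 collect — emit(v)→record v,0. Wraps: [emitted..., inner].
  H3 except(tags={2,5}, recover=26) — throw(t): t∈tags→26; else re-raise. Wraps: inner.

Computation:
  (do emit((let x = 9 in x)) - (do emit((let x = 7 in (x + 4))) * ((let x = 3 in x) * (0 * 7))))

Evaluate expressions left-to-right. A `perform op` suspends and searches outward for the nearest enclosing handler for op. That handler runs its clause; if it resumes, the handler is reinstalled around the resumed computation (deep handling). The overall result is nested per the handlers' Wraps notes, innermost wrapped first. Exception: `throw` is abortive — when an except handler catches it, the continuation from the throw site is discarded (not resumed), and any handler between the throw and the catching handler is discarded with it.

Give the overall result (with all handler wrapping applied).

Answer: [9, 11, (0, ())]

Evaluation trace:
emit(9) @ H2 ⇒ out+=9
emit(11) @ H2 ⇒ out+=11
H0 returns 0
H1 returns (0, ())
H2 returns [9, 11, (0, ())]
H3 returns [9, 11, (0, ())]
= [9, 11, (0, ())]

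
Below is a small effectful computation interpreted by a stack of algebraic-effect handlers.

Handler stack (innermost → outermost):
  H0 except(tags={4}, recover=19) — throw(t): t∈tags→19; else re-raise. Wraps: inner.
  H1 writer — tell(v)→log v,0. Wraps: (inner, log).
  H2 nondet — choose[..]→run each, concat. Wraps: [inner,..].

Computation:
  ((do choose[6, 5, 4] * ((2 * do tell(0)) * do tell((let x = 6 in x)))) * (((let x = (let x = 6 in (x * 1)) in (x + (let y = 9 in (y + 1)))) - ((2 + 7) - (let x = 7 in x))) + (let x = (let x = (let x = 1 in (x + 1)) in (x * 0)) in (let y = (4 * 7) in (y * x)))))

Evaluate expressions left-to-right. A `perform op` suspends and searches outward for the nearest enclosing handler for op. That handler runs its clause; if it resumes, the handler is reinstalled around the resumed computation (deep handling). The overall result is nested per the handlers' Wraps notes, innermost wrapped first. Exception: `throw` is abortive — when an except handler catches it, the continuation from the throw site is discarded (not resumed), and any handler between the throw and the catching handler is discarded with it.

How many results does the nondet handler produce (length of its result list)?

Evaluation trace:
choose[6, 5, 4] @ H2
  branch[0] choose=6:
    tell(0) @ H1 ⇒ log+=0
    tell(6) @ H1 ⇒ log+=6
    H0 returns 0
    H1 returns (0, (0, 6))
    H2 returns [(0, (0, 6))]
  branch[1] choose=5:
    tell(0) @ H1 ⇒ log+=0
    tell(6) @ H1 ⇒ log+=6
    H0 returns 0
    H1 returns (0, (0, 6))
    H2 returns [(0, (0, 6))]
  branch[2] choose=4:
    tell(0) @ H1 ⇒ log+=0
    tell(6) @ H1 ⇒ log+=6
    H0 returns 0
    H1 returns (0, (0, 6))
    H2 returns [(0, (0, 6))]
= [(0, (0, 6)), (0, (0, 6)), (0, (0, 6))]

Answer: 3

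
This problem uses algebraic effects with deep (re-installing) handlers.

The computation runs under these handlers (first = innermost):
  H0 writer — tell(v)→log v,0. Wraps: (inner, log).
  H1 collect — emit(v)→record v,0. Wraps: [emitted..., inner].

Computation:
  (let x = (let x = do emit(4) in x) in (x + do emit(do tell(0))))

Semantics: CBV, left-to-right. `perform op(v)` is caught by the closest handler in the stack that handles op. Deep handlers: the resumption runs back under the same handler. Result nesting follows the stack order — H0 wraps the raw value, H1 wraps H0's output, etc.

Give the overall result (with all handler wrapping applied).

Evaluation trace:
emit(4) @ H1 ⇒ out+=4
tell(0) @ H0 ⇒ log+=0
emit(0) @ H1 ⇒ out+=0
H0 returns (0, (0))
H1 returns [4, 0, (0, (0))]
= [4, 0, (0, (0))]

Answer: [4, 0, (0, (0))]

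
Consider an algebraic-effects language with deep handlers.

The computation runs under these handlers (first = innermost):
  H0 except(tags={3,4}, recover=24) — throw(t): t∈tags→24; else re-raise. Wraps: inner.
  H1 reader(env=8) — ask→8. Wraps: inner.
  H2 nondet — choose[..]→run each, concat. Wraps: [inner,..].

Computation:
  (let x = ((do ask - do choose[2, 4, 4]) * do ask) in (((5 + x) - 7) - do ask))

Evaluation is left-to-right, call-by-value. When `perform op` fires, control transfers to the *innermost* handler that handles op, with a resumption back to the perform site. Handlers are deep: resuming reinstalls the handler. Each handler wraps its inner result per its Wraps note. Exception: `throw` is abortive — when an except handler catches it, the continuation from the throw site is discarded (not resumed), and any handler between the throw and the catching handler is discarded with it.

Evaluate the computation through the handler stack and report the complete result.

Answer: [38, 22, 22]

Evaluation trace:
ask @ H1 ⇒ 8
choose[2, 4, 4] @ H2
  branch[0] choose=2:
    ask @ H1 ⇒ 8
    ask @ H1 ⇒ 8
    H0 returns 38
    H1 returns 38
    H2 returns [38]
  branch[1] choose=4:
    ask @ H1 ⇒ 8
    ask @ H1 ⇒ 8
    H0 returns 22
    H1 returns 22
    H2 returns [22]
  branch[2] choose=4:
    ask @ H1 ⇒ 8
    ask @ H1 ⇒ 8
    H0 returns 22
    H1 returns 22
    H2 returns [22]
= [38, 22, 22]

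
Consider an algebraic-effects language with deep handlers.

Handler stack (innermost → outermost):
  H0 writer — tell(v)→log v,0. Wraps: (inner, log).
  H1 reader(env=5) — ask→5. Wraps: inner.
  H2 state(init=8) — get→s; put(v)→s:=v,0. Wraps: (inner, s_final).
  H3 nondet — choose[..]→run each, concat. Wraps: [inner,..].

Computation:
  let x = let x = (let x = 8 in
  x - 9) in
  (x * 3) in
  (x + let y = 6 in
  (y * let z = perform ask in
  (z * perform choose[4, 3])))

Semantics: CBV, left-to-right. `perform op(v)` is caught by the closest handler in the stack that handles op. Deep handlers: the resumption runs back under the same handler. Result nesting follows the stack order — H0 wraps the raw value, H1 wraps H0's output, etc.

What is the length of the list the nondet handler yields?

Step-by-step:
ask @ H1 ⇒ 5
choose[4, 3] @ H3
  branch[0] choose=4:
    H0 returns (117, ())
    H1 returns (117, ())
    H2 returns ((117, ()), 8)
    H3 returns [((117, ()), 8)]
  branch[1] choose=3:
    H0 returns (87, ())
    H1 returns (87, ())
    H2 returns ((87, ()), 8)
    H3 returns [((87, ()), 8)]
= [((117, ()), 8), ((87, ()), 8)]

Answer: 2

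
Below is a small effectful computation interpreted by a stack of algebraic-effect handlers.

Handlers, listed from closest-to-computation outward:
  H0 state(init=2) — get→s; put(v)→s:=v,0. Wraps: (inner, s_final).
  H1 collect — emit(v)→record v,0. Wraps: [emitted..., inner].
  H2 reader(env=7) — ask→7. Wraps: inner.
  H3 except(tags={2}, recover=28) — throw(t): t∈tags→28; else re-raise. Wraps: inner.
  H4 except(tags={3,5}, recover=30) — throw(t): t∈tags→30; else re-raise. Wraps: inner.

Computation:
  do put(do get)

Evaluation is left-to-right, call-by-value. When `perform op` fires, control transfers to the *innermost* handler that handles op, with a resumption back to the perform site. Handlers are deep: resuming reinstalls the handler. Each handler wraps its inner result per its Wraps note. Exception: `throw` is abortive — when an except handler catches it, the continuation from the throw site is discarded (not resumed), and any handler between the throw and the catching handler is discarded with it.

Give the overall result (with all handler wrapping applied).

Answer: [(0, 2)]

Step-by-step:
get @ H0 ⇒ 2
put(2) @ H0 ⇒ s:=2
H0 returns (0, 2)
H1 returns [(0, 2)]
H2 returns [(0, 2)]
H3 returns [(0, 2)]
H4 returns [(0, 2)]
= [(0, 2)]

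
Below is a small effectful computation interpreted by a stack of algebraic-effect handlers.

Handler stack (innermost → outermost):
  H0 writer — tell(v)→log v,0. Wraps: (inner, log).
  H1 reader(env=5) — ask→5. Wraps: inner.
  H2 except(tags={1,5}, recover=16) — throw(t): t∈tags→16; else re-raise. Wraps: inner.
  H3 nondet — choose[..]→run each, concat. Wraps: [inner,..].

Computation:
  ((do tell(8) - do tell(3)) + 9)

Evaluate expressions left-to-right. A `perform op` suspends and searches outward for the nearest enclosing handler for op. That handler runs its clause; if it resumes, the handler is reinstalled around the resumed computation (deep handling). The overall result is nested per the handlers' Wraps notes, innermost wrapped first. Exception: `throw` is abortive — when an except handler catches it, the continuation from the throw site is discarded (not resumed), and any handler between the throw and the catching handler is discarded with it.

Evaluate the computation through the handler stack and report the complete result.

Working:
tell(8) @ H0 ⇒ log+=8
tell(3) @ H0 ⇒ log+=3
H0 returns (9, (8, 3))
H1 returns (9, (8, 3))
H2 returns (9, (8, 3))
H3 returns [(9, (8, 3))]
= [(9, (8, 3))]

Answer: [(9, (8, 3))]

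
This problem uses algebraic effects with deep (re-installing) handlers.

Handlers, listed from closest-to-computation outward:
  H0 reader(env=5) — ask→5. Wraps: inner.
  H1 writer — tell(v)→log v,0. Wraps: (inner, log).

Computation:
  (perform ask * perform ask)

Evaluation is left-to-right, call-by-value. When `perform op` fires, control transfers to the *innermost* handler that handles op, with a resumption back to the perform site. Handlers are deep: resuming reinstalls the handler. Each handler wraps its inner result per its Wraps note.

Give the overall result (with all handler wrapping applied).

Answer: (25, ())

Step-by-step:
ask @ H0 ⇒ 5
ask @ H0 ⇒ 5
H0 returns 25
H1 returns (25, ())
= (25, ())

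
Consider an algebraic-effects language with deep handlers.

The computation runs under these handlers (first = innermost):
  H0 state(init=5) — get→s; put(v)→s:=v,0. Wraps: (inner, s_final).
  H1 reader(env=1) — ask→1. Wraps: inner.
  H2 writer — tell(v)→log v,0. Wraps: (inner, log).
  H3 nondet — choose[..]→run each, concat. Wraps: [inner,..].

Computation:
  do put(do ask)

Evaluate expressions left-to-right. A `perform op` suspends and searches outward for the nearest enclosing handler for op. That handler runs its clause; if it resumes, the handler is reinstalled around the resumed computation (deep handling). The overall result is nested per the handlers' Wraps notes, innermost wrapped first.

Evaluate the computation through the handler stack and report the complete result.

Answer: [((0, 1), ())]

Evaluation trace:
ask @ H1 ⇒ 1
put(1) @ H0 ⇒ s:=1
H0 returns (0, 1)
H1 returns (0, 1)
H2 returns ((0, 1), ())
H3 returns [((0, 1), ())]
= [((0, 1), ())]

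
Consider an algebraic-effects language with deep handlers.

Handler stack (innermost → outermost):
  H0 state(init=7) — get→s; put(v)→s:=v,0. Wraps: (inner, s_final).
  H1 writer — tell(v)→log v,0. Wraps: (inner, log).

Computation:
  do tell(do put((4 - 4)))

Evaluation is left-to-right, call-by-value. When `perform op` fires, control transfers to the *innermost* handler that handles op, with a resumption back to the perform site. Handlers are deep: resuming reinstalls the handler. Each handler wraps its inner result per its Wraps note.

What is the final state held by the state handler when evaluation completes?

Answer: 0

Working:
put(0) @ H0 ⇒ s:=0
tell(0) @ H1 ⇒ log+=0
H0 returns (0, 0)
H1 returns ((0, 0), (0))
= ((0, 0), (0))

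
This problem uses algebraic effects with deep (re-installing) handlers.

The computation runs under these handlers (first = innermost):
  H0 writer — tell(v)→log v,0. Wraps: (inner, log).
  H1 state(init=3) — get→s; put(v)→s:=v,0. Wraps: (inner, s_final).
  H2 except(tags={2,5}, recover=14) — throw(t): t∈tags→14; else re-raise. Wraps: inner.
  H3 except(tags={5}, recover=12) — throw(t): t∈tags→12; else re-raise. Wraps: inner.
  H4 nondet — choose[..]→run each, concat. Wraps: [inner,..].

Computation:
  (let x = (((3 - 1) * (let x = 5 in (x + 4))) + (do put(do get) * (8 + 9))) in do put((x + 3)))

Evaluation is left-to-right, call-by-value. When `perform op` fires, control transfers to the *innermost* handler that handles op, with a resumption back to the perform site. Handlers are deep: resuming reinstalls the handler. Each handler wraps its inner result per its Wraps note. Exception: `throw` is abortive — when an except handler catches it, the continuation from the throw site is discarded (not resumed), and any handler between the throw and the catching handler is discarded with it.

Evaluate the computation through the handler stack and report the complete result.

Answer: [((0, ()), 21)]

Working:
get @ H1 ⇒ 3
put(3) @ H1 ⇒ s:=3
put(21) @ H1 ⇒ s:=21
H0 returns (0, ())
H1 returns ((0, ()), 21)
H2 returns ((0, ()), 21)
H3 returns ((0, ()), 21)
H4 returns [((0, ()), 21)]
= [((0, ()), 21)]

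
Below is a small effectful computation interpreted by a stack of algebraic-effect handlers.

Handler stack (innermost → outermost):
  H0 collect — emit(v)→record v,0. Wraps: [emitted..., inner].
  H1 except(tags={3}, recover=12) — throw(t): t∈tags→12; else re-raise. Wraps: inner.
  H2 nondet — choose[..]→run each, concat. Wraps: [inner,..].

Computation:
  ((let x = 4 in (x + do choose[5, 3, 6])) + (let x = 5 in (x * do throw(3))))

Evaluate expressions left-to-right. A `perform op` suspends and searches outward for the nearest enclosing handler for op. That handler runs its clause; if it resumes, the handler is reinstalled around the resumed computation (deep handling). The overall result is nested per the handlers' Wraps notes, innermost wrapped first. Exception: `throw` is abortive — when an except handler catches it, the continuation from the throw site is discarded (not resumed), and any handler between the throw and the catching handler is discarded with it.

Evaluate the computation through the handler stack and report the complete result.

Answer: [12, 12, 12]

Working:
choose[5, 3, 6] @ H2
  branch[0] choose=5:
    throw(3) @ H1 caught ⇒ 12
    H2 returns [12]
  branch[1] choose=3:
    throw(3) @ H1 caught ⇒ 12
    H2 returns [12]
  branch[2] choose=6:
    throw(3) @ H1 caught ⇒ 12
    H2 returns [12]
= [12, 12, 12]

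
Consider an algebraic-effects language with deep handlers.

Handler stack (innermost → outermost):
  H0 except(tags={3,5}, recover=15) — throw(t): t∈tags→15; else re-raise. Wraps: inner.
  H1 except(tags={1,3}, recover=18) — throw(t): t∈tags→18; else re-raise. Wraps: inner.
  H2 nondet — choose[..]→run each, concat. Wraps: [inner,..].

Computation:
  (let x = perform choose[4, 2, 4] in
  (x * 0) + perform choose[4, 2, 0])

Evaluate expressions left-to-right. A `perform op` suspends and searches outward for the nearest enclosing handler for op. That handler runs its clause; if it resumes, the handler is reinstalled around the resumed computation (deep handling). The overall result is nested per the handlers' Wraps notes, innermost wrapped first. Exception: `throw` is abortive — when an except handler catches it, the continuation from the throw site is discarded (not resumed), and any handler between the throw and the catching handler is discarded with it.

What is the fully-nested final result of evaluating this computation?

Answer: [4, 2, 0, 4, 2, 0, 4, 2, 0]

Step-by-step:
choose[4, 2, 4] @ H2
  branch[0] choose=4:
    choose[4, 2, 0] @ H2
      branch[0] choose=4:
        H0 returns 4
        H1 returns 4
        H2 returns [4]
      branch[1] choose=2:
        H0 returns 2
        H1 returns 2
        H2 returns [2]
      branch[2] choose=0:
        H0 returns 0
        H1 returns 0
        H2 returns [0]
  branch[1] choose=2:
    choose[4, 2, 0] @ H2
      branch[0] choose=4:
        H0 returns 4
        H1 returns 4
        H2 returns [4]
      branch[1] choose=2:
        H0 returns 2
        H1 returns 2
        H2 returns [2]
      branch[2] choose=0:
        H0 returns 0
        H1 returns 0
        H2 returns [0]
  branch[2] choose=4:
    choose[4, 2, 0] @ H2
      branch[0] choose=4:
        H0 returns 4
        H1 returns 4
        H2 returns [4]
      branch[1] choose=2:
        H0 returns 2
        H1 returns 2
        H2 returns [2]
      branch[2] choose=0:
        H0 returns 0
        H1 returns 0
        H2 returns [0]
= [4, 2, 0, 4, 2, 0, 4, 2, 0]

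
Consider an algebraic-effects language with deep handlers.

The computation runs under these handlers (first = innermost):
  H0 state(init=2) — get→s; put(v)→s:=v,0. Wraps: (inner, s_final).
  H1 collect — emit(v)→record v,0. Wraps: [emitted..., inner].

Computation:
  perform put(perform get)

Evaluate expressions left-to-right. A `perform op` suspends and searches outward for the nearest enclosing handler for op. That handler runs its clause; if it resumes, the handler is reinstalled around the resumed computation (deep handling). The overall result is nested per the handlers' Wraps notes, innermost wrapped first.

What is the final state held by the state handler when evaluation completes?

Working:
get @ H0 ⇒ 2
put(2) @ H0 ⇒ s:=2
H0 returns (0, 2)
H1 returns [(0, 2)]
= [(0, 2)]

Answer: 2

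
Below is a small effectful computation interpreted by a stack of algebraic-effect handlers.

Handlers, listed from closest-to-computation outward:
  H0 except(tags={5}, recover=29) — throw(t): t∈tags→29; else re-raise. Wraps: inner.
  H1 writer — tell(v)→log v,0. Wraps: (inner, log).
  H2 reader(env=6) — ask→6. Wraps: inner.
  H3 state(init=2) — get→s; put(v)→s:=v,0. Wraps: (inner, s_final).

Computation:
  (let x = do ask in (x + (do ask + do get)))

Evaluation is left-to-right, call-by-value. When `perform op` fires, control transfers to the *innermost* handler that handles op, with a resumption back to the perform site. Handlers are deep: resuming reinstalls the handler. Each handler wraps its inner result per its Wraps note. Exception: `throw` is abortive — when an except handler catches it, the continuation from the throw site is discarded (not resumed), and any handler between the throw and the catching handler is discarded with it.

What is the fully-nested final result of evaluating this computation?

Evaluation trace:
ask @ H2 ⇒ 6
ask @ H2 ⇒ 6
get @ H3 ⇒ 2
H0 returns 14
H1 returns (14, ())
H2 returns (14, ())
H3 returns ((14, ()), 2)
= ((14, ()), 2)

Answer: ((14, ()), 2)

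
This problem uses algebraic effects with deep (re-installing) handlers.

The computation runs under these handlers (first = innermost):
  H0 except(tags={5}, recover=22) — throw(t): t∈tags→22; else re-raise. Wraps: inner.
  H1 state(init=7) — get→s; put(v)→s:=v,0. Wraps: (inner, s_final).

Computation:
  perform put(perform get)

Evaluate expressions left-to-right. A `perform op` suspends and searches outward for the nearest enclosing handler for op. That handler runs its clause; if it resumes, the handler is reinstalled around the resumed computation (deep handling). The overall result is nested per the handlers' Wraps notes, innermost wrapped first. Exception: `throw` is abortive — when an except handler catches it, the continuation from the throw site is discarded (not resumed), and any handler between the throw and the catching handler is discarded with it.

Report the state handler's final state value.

Answer: 7

Working:
get @ H1 ⇒ 7
put(7) @ H1 ⇒ s:=7
H0 returns 0
H1 returns (0, 7)
= (0, 7)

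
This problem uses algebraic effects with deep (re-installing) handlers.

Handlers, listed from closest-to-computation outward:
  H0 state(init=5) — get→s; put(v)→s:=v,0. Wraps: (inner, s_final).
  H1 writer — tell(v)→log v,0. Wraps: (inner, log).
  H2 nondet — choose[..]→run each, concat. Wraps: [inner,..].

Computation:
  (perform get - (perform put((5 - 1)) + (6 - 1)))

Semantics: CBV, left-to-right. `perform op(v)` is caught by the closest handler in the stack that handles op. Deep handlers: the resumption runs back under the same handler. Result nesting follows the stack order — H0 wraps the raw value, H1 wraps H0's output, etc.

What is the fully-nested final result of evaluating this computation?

Answer: [((0, 4), ())]

Working:
get @ H0 ⇒ 5
put(4) @ H0 ⇒ s:=4
H0 returns (0, 4)
H1 returns ((0, 4), ())
H2 returns [((0, 4), ())]
= [((0, 4), ())]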